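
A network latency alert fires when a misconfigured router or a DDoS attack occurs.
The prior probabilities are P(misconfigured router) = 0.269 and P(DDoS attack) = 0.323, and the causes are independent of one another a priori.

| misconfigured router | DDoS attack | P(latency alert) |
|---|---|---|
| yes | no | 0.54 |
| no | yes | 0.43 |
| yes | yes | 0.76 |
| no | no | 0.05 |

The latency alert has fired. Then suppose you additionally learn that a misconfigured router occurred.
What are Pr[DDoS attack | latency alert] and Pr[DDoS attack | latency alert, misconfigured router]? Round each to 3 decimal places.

Sum P(latency alert|·) weighted by the priors over the 4 (misconfigured router, DDoS attack) configurations:
  P(latency alert) = 0.05*0.731*0.677 + 0.43*0.731*0.323 + 0.54*0.269*0.677 + 0.76*0.269*0.323
        = 0.024744 + 0.101529 + 0.098341 + 0.066034 = 0.290648
Configurations with DDoS attack contribute 0.167563, so
  P(DDoS attack | latency alert) = 0.167563 / 0.290648 ≈ 0.577

Now condition on the additional information:
For the numerator, keep only DDoS attack=true terms: 0.76·0.323 = 0.245480
The normalizing constant is 0.54·0.677 + 0.76·0.323 = 0.611060
Posterior = 0.245480 / 0.611060 ≈ 0.402

Pr[DDoS attack | latency alert] ≈ 0.577; Pr[DDoS attack | latency alert, misconfigured router] ≈ 0.402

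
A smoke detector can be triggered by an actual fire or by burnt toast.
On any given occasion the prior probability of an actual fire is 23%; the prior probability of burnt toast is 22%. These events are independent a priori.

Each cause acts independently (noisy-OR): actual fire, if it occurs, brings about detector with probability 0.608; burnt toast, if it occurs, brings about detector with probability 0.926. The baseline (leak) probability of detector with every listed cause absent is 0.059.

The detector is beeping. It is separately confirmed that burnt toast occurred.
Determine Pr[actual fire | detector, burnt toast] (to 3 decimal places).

Pr[actual fire | detector, burnt toast] ≈ 0.238

Under noisy-OR, P(detector | causes) = 1 − (1−0.059)·∏(1−qᵢ) over the active causes.
P(detector | burnt toast) = 0.930366×0.77 + 0.972703×0.23 = 0.716382 + 0.223722 = 0.940104
Restricting to configurations with actual fire present: 0.972703×0.23 = 0.223722.
P(actual fire | detector, burnt toast) = 0.223722 / 0.940104 ≈ 0.238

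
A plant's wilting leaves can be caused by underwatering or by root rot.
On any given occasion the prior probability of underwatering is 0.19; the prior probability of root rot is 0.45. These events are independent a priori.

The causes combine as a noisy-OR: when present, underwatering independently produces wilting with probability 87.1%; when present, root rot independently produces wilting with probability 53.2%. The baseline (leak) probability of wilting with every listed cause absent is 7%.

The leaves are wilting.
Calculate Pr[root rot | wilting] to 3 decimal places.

Under noisy-OR, P(wilting | causes) = 1 − (1−0.07)·∏(1−qᵢ) over the active causes.
Weight on root rot=true, given the evidence: 0.205855 + 0.080700 = 0.286555
Denominator P(wilting): 0.07·0.81·0.55 + 0.56476·0.81·0.45 + 0.88003·0.19·0.55 + 0.943854·0.19·0.45 = 0.409703
Posterior = 0.286555 / 0.409703 ≈ 0.699

Pr[root rot | wilting] ≈ 0.699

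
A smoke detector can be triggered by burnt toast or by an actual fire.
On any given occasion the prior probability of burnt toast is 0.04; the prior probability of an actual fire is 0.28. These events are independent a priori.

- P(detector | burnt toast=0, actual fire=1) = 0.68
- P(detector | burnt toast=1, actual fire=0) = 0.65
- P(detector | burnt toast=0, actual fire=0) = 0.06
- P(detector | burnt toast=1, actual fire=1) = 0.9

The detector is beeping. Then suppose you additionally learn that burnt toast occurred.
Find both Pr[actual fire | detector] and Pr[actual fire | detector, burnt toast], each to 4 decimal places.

For the numerator, keep only actual fire=true terms: 0.182784 + 0.010080 = 0.192864
The normalizing constant is 0.06·0.96·0.72 + 0.68·0.96·0.28 + 0.65·0.04·0.72 + 0.9·0.04·0.28 = 0.253056
Posterior = 0.192864 / 0.253056 ≈ 0.7621

Now also conditioning on burnt toast=true:
P(detector | burnt toast) = 0.65×0.72 + 0.9×0.28 = 0.468000 + 0.252000 = 0.720000
The actual fire-present share is 0.9×0.28 = 0.252000.
So P(actual fire | detector, burnt toast) = 0.252000/0.720000 ≈ 0.3500.

Pr[actual fire | detector] ≈ 0.7621; Pr[actual fire | detector, burnt toast] ≈ 0.3500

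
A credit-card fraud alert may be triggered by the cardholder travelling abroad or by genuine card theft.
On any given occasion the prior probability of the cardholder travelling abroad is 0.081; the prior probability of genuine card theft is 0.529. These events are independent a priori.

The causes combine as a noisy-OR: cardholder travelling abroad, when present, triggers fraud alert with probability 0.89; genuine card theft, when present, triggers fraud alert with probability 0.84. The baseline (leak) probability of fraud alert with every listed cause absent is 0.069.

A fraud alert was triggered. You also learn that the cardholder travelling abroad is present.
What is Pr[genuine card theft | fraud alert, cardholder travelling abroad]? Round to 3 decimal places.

Under noisy-OR, P(fraud alert | causes) = 1 − (1−0.069)·∏(1−qᵢ) over the active causes.
Sum P(fraud alert|·) weighted by the priors over both values of genuine card theft:
  P(fraud alert | cardholder travelling abroad) = 0.89759*0.471 + 0.983614*0.529
        = 0.422765 + 0.520332 = 0.943097
Keeping only the genuine card theft-present terms gives 0.520332, so
  P(genuine card theft | fraud alert, cardholder travelling abroad) = 0.520332 / 0.943097 ≈ 0.552

Pr[genuine card theft | fraud alert, cardholder travelling abroad] ≈ 0.552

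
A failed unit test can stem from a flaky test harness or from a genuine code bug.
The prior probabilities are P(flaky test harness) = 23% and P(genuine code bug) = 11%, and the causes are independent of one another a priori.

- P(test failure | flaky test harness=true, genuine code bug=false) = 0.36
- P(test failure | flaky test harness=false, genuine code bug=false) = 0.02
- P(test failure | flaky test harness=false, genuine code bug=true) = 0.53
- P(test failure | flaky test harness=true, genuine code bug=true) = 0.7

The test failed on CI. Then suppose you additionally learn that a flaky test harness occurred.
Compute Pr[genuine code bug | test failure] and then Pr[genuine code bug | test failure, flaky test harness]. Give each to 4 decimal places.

Sum P(test failure|·) weighted by the priors over the 4 (flaky test harness, genuine code bug) configurations:
  P(test failure) = 0.02*0.77*0.89 + 0.53*0.77*0.11 + 0.36*0.23*0.89 + 0.7*0.23*0.11
        = 0.013706 + 0.044891 + 0.073692 + 0.017710 = 0.149999
Keeping only the genuine code bug-present terms gives 0.062601, so
  P(genuine code bug | test failure) = 0.062601 / 0.149999 ≈ 0.4173

With the extra evidence:
P(test failure | flaky test harness) = 0.36*0.89 + 0.7*0.11 = 0.320400 + 0.077000 = 0.397400
The genuine code bug-present share is 0.7*0.11 = 0.077000.
So P(genuine code bug | test failure, flaky test harness) = 0.077000/0.397400 ≈ 0.1938.

Pr[genuine code bug | test failure] ≈ 0.4173; Pr[genuine code bug | test failure, flaky test harness] ≈ 0.1938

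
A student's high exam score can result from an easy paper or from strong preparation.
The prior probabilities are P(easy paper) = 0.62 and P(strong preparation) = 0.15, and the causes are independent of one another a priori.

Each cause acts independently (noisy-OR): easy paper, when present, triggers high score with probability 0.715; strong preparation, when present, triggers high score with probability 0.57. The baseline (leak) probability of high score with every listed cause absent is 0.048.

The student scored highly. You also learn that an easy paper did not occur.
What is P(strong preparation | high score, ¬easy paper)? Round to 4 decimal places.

P(strong preparation | high score, ¬easy paper) ≈ 0.6847

Under noisy-OR, P(high score | causes) = 1 − (1−0.048)·∏(1−qᵢ) over the active causes.
Weight on strong preparation=true, given the evidence: 0.59064*0.15 = 0.088596
Denominator P(high score | ¬easy paper): 0.048*0.85 + 0.59064*0.15 = 0.129396
P(strong preparation | high score, ¬easy paper) = 0.088596/0.129396 ≈ 0.6847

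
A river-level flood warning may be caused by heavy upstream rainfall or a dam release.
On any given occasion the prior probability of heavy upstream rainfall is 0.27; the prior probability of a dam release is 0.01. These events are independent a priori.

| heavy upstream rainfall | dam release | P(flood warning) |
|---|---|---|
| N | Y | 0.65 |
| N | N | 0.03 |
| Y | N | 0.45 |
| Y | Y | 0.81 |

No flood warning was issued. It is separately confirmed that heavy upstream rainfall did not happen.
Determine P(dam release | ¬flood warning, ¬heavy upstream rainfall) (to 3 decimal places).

By total probability over both values of dam release:
  P(¬flood warning | ¬heavy upstream rainfall) = 0.97*0.99 + 0.35*0.01
        = 0.960300 + 0.003500 = 0.963800
Keeping only the dam release-present terms gives 0.003500, so
  P(dam release | ¬flood warning, ¬heavy upstream rainfall) = 0.003500 / 0.963800 ≈ 0.004

P(dam release | ¬flood warning, ¬heavy upstream rainfall) ≈ 0.004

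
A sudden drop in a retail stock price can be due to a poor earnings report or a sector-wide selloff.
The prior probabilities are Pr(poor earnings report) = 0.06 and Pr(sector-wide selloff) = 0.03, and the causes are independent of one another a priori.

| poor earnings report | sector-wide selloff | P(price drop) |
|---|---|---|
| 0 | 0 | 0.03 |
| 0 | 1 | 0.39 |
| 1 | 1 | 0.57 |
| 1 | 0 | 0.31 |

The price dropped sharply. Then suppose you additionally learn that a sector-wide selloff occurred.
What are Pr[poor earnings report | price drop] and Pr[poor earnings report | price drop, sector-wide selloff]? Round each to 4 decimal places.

Pr[poor earnings report | price drop] ≈ 0.3321; Pr[poor earnings report | price drop, sector-wide selloff] ≈ 0.0853

P(price drop) = 0.03*0.94*0.97 + 0.39*0.94*0.03 + 0.31*0.06*0.97 + 0.57*0.06*0.03 = 0.027354 + 0.010998 + 0.018042 + 0.001026 = 0.057420
The poor earnings report-present share is 0.018042 + 0.001026 = 0.019068.
So P(poor earnings report | price drop) = 0.019068/0.057420 ≈ 0.3321.

Now also conditioning on sector-wide selloff=true:
Weight on poor earnings report=true, given the evidence: 0.57*0.06 = 0.034200
The normalizing constant is 0.39*0.94 + 0.57*0.06 = 0.400800
Posterior = 0.034200 / 0.400800 ≈ 0.0853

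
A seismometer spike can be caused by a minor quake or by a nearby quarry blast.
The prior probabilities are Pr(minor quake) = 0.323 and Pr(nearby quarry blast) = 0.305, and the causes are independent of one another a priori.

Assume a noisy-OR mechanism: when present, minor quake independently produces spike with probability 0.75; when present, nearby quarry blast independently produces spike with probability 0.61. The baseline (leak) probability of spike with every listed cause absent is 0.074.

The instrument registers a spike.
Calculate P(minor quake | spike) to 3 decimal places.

Under noisy-OR, P(spike | causes) = 1 − (1−0.074)·∏(1−qᵢ) over the active causes.
Sum P(spike|·) weighted by the priors over the 4 (minor quake, nearby quarry blast) configurations:
  P(spike) = 0.074×0.677×0.695 + 0.63886×0.677×0.305 + 0.7685×0.323×0.695 + 0.909715×0.323×0.305
        = 0.034818 + 0.131915 + 0.172517 + 0.089621 = 0.428871
Keeping only the minor quake-present terms gives 0.262138, so
  P(minor quake | spike) = 0.262138 / 0.428871 ≈ 0.611

P(minor quake | spike) ≈ 0.611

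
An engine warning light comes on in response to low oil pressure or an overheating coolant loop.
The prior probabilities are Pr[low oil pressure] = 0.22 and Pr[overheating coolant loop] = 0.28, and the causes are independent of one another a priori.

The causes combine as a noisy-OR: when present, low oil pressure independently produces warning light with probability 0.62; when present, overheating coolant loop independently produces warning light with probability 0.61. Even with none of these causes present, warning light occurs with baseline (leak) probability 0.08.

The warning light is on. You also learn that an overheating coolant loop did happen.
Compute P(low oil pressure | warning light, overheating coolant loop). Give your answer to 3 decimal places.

Under noisy-OR, P(warning light | causes) = 1 − (1−0.08)·∏(1−qᵢ) over the active causes.
Weight on low oil pressure=true, given the evidence: 0.863656·0.22 = 0.190004
Normalizer over all consistent configurations: 0.6412·0.78 + 0.863656·0.22 = 0.690140
Posterior = 0.190004 / 0.690140 ≈ 0.275

P(low oil pressure | warning light, overheating coolant loop) ≈ 0.275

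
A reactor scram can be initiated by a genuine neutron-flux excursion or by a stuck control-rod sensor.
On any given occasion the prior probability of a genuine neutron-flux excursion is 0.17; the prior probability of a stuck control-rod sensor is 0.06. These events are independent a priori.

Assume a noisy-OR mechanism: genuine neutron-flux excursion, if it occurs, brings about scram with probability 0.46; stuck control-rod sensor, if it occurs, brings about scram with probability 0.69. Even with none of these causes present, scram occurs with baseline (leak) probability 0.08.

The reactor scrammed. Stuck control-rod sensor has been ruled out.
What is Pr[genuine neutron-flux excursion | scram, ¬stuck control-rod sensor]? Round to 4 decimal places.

Under noisy-OR, P(scram | causes) = 1 − (1−0.08)·∏(1−qᵢ) over the active causes.
By total probability over both values of genuine neutron-flux excursion:
  P(scram | ¬stuck control-rod sensor) = 0.08×0.83 + 0.5032×0.17
        = 0.066400 + 0.085544 = 0.151944
Configurations with genuine neutron-flux excursion contribute 0.085544, so
  P(genuine neutron-flux excursion | scram, ¬stuck control-rod sensor) = 0.085544 / 0.151944 ≈ 0.5630

Pr[genuine neutron-flux excursion | scram, ¬stuck control-rod sensor] ≈ 0.5630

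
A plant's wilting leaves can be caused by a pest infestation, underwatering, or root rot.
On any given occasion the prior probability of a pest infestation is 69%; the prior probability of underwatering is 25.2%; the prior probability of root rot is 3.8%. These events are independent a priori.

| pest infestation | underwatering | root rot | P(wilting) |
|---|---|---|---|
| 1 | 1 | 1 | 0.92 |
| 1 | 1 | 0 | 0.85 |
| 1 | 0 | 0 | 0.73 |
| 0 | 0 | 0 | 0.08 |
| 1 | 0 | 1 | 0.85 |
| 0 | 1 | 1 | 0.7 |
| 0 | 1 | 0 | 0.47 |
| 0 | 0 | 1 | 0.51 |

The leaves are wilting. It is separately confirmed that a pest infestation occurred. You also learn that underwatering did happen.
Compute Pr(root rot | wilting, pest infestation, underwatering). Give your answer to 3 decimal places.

Pr(root rot | wilting, pest infestation, underwatering) ≈ 0.041

P(wilting | pest infestation, underwatering) = 0.85×0.962 + 0.92×0.038 = 0.817700 + 0.034960 = 0.852660
The root rot-present share is 0.92×0.038 = 0.034960.
So P(root rot | wilting, pest infestation, underwatering) = 0.034960/0.852660 ≈ 0.041.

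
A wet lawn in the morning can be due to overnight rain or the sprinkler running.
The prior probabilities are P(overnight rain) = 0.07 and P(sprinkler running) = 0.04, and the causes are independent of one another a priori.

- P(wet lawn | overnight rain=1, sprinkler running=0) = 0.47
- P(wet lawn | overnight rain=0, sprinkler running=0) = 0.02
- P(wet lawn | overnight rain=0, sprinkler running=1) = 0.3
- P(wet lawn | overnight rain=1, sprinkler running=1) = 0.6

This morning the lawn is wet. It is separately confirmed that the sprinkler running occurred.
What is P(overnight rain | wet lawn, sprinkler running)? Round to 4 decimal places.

P(overnight rain | wet lawn, sprinkler running) ≈ 0.1308

By total probability over both values of overnight rain:
  P(wet lawn | sprinkler running) = 0.3*0.93 + 0.6*0.07
        = 0.279000 + 0.042000 = 0.321000
Keeping only the overnight rain-present terms gives 0.042000, so
  P(overnight rain | wet lawn, sprinkler running) = 0.042000 / 0.321000 ≈ 0.1308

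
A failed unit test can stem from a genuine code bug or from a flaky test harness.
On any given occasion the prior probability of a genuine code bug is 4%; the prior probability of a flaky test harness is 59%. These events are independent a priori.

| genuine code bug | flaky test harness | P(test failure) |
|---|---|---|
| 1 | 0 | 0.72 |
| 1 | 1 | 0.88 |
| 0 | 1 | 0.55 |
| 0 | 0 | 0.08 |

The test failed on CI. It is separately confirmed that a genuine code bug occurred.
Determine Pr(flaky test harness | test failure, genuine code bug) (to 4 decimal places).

P(test failure | genuine code bug) = 0.72×0.41 + 0.88×0.59 = 0.295200 + 0.519200 = 0.814400
Of this, 0.519200 comes from 0.88×0.59 (the flaky test harness=true cases).
So P(flaky test harness | test failure, genuine code bug) = 0.519200/0.814400 ≈ 0.6375.

Pr(flaky test harness | test failure, genuine code bug) ≈ 0.6375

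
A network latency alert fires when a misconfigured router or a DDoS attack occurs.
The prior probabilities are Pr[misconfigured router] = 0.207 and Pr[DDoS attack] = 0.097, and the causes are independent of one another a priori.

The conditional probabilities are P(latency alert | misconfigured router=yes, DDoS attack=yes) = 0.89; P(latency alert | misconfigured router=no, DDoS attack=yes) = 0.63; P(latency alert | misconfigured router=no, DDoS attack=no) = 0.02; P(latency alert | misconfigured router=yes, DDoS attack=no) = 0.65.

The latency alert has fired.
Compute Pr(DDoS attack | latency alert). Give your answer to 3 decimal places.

P(latency alert) = 0.02·0.793·0.903 + 0.63·0.793·0.097 + 0.65·0.207·0.903 + 0.89·0.207·0.097 = 0.014322 + 0.048460 + 0.121499 + 0.017870 = 0.202151
The DDoS attack-present share is 0.048460 + 0.017870 = 0.066330.
Hence the posterior is 0.066330/0.202151 ≈ 0.328.

Pr(DDoS attack | latency alert) ≈ 0.328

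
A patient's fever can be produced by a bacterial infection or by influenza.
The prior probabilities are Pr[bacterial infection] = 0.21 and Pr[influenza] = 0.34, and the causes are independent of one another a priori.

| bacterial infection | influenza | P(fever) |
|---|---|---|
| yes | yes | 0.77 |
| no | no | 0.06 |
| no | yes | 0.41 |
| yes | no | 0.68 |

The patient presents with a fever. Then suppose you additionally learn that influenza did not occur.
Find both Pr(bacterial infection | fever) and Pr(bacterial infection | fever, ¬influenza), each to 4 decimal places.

Pr(bacterial infection | fever) ≈ 0.5134; Pr(bacterial infection | fever, ¬influenza) ≈ 0.7508

For the numerator, keep only bacterial infection=true terms: 0.094248 + 0.054978 = 0.149226
Denominator P(fever): 0.06*0.79*0.66 + 0.41*0.79*0.34 + 0.68*0.21*0.66 + 0.77*0.21*0.34 = 0.290636
P(bacterial infection | fever) = 0.149226/0.290636 ≈ 0.5134

With the extra evidence:
Enumerate both values of bacterial infection and weight by the priors:
  P(fever | ¬influenza) = 0.06×0.79 + 0.68×0.21
        = 0.047400 + 0.142800 = 0.190200
Keeping only the bacterial infection-present terms gives 0.142800, so
  P(bacterial infection | fever, ¬influenza) = 0.142800 / 0.190200 ≈ 0.7508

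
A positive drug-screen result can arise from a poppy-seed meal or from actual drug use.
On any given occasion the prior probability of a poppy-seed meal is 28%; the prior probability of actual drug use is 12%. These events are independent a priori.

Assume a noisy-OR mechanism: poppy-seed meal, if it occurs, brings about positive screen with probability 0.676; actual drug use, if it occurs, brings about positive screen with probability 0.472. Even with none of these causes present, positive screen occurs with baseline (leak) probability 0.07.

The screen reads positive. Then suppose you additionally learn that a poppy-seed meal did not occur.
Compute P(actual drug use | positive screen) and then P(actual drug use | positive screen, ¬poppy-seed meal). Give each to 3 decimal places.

Under noisy-OR, P(positive screen | causes) = 1 − (1−0.07)·∏(1−qᵢ) over the active causes.
Sum P(positive screen|·) weighted by the priors over the 4 (poppy-seed meal, actual drug use) configurations:
  P(positive screen) = 0.07×0.72×0.88 + 0.50896×0.72×0.12 + 0.69868×0.28×0.88 + 0.840903×0.28×0.12
        = 0.044352 + 0.043974 + 0.172155 + 0.028254 = 0.288735
Configurations with actual drug use contribute 0.072228, so
  P(actual drug use | positive screen) = 0.072228 / 0.288735 ≈ 0.250

Now also conditioning on poppy-seed meal≠true:
P(positive screen | ¬poppy-seed meal) = 0.07×0.88 + 0.50896×0.12 = 0.061600 + 0.061075 = 0.122675
Of this, 0.061075 comes from 0.50896×0.12 (the actual drug use=true cases).
P(actual drug use | positive screen, ¬poppy-seed meal) = 0.061075 / 0.122675 ≈ 0.498

P(actual drug use | positive screen) ≈ 0.250; P(actual drug use | positive screen, ¬poppy-seed meal) ≈ 0.498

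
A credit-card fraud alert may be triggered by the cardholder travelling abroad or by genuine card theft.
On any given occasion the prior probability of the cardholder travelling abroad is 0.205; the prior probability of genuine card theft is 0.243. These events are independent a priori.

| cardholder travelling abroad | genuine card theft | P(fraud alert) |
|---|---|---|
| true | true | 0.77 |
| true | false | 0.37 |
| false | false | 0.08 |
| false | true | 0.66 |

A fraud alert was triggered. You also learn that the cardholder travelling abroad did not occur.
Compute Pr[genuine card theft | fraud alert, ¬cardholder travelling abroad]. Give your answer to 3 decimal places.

For the numerator, keep only genuine card theft=true terms: 0.66×0.243 = 0.160380
Normalizer over all consistent configurations: 0.08×0.757 + 0.66×0.243 = 0.220940
P(genuine card theft | fraud alert, ¬cardholder travelling abroad) = 0.160380/0.220940 ≈ 0.726

Pr[genuine card theft | fraud alert, ¬cardholder travelling abroad] ≈ 0.726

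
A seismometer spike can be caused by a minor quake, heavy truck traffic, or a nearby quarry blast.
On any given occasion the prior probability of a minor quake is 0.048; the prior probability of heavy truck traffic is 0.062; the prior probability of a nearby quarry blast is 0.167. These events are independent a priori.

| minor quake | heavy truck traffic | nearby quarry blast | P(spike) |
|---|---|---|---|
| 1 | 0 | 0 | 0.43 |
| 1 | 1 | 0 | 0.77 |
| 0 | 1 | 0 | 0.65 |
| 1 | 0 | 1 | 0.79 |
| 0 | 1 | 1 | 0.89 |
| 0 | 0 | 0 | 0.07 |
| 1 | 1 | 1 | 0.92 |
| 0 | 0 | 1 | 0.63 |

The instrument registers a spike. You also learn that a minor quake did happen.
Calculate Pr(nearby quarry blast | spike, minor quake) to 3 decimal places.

By total probability over the 4 (heavy truck traffic, nearby quarry blast) configurations:
  P(spike | minor quake) = 0.43×0.938×0.833 + 0.79×0.938×0.167 + 0.77×0.062×0.833 + 0.92×0.062×0.167
        = 0.335982 + 0.123750 + 0.039767 + 0.009526 = 0.509025
Configurations with nearby quarry blast contribute 0.133276, so
  P(nearby quarry blast | spike, minor quake) = 0.133276 / 0.509025 ≈ 0.262

Pr(nearby quarry blast | spike, minor quake) ≈ 0.262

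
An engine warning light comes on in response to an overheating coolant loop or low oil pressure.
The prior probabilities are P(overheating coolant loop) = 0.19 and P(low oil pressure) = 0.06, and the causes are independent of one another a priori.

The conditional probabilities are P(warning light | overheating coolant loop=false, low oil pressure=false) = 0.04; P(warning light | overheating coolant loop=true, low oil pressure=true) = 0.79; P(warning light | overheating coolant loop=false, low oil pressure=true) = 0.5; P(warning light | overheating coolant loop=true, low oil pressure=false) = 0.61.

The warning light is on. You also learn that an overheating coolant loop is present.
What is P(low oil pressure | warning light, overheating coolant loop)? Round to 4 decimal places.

By total probability over both values of low oil pressure:
  P(warning light | overheating coolant loop) = 0.61*0.94 + 0.79*0.06
        = 0.573400 + 0.047400 = 0.620800
Keeping only the low oil pressure-present terms gives 0.047400, so
  P(low oil pressure | warning light, overheating coolant loop) = 0.047400 / 0.620800 ≈ 0.0764

P(low oil pressure | warning light, overheating coolant loop) ≈ 0.0764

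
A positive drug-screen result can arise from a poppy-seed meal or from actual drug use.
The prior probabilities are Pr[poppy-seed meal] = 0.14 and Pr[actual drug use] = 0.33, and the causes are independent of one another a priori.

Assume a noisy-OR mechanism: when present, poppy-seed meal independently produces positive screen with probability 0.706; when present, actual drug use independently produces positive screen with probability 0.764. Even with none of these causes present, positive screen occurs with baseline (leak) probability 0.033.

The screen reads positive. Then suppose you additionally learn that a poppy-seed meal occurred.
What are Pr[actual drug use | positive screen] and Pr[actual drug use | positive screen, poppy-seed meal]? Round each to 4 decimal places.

Under noisy-OR, P(positive screen | causes) = 1 − (1−0.033)·∏(1−qᵢ) over the active causes.
Numerator (weight on configurations with actual drug use): 0.219033 + 0.043100 = 0.262133
Denominator P(positive screen): 0.033×0.86×0.67 + 0.771788×0.86×0.33 + 0.715702×0.14×0.67 + 0.932906×0.14×0.33 = 0.348281
P(actual drug use | positive screen) = 0.262133/0.348281 ≈ 0.7526

Now also conditioning on poppy-seed meal=true:
P(positive screen | poppy-seed meal) = 0.715702×0.67 + 0.932906×0.33 = 0.479520 + 0.307859 = 0.787379
Of this, 0.307859 comes from 0.932906×0.33 (the actual drug use=true cases).
Hence the posterior is 0.307859/0.787379 ≈ 0.3910.
The drop from 0.7526 to 0.3910 is the explaining-away (discounting) effect.

Pr[actual drug use | positive screen] ≈ 0.7526; Pr[actual drug use | positive screen, poppy-seed meal] ≈ 0.3910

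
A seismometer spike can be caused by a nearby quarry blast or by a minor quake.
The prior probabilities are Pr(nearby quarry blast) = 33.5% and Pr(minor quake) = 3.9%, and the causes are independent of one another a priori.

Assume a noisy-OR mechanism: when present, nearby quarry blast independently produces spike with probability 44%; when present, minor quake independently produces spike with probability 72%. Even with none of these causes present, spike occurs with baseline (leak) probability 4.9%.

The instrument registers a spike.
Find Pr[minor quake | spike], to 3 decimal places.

Under noisy-OR, P(spike | causes) = 1 − (1−0.049)·∏(1−qᵢ) over the active causes.
P(spike) = 0.049*0.665*0.961 + 0.73372*0.665*0.039 + 0.46744*0.335*0.961 + 0.850883*0.335*0.039 = 0.031314 + 0.019029 + 0.150485 + 0.011117 = 0.211945
Restricting to configurations with minor quake present: 0.019029 + 0.011117 = 0.030146.
P(minor quake | spike) = 0.030146 / 0.211945 ≈ 0.142

Pr[minor quake | spike] ≈ 0.142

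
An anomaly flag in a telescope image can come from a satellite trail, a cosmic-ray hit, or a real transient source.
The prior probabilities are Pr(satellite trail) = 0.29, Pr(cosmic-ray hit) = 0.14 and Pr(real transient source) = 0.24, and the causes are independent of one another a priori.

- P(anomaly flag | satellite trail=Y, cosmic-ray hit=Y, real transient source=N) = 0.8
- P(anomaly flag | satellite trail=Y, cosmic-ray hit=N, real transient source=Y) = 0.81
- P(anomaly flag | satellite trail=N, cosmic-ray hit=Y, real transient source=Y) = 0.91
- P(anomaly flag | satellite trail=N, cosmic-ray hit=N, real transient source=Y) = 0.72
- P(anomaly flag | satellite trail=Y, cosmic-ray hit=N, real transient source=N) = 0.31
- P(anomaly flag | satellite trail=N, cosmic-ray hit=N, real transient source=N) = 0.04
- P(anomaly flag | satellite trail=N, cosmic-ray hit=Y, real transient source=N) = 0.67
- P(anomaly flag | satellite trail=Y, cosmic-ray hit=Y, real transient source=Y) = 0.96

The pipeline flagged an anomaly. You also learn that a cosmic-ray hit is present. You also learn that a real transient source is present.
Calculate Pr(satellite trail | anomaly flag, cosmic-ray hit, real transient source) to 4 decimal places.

Pr(satellite trail | anomaly flag, cosmic-ray hit, real transient source) ≈ 0.3011

For the numerator, keep only satellite trail=true terms: 0.96×0.29 = 0.278400
The normalizing constant is 0.91×0.71 + 0.96×0.29 = 0.924500
Posterior = 0.278400 / 0.924500 ≈ 0.3011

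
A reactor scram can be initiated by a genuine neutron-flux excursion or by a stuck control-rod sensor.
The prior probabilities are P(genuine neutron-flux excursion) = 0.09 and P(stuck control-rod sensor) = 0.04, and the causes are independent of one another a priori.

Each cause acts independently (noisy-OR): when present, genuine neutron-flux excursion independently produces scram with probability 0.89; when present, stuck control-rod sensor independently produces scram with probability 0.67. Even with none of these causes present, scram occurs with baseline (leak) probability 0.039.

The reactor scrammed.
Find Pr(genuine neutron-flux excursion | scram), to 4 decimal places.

Under noisy-OR, P(scram | causes) = 1 − (1−0.039)·∏(1−qᵢ) over the active causes.
Weight on genuine neutron-flux excursion=true, given the evidence: 0.077267 + 0.003474 = 0.080741
The normalizing constant is 0.039·0.91·0.96 + 0.68287·0.91·0.04 + 0.89429·0.09·0.96 + 0.965116·0.09·0.04 = 0.139667
P(genuine neutron-flux excursion | scram) = 0.080741/0.139667 ≈ 0.5781

Pr(genuine neutron-flux excursion | scram) ≈ 0.5781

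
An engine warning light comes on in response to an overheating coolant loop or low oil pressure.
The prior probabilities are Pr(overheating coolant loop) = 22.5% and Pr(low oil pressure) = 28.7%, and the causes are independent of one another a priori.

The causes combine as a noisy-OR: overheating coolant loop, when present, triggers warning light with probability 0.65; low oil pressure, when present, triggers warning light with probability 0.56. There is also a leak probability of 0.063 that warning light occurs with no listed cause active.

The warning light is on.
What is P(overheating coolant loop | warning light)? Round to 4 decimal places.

P(overheating coolant loop | warning light) ≈ 0.4962

Under noisy-OR, P(warning light | causes) = 1 − (1−0.063)·∏(1−qᵢ) over the active causes.
P(warning light) = 0.063*0.775*0.713 + 0.58772*0.775*0.287 + 0.67205*0.225*0.713 + 0.855702*0.225*0.287 = 0.034812 + 0.130724 + 0.107814 + 0.055257 = 0.328607
Of this, 0.163071 comes from 0.107814 + 0.055257 (the overheating coolant loop=true cases).
So P(overheating coolant loop | warning light) = 0.163071/0.328607 ≈ 0.4962.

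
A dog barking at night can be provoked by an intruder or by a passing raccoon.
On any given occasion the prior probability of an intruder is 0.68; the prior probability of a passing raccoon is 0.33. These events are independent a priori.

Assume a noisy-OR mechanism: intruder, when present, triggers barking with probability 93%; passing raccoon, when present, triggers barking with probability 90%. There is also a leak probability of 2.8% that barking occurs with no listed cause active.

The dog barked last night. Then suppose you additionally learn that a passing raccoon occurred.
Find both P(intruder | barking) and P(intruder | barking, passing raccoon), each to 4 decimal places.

Under noisy-OR, P(barking | causes) = 1 − (1−0.028)·∏(1−qᵢ) over the active causes.
Enumerate the 4 (intruder, passing raccoon) configurations and weight by the priors:
  P(barking) = 0.028×0.32×0.67 + 0.9028×0.32×0.33 + 0.93196×0.68×0.67 + 0.993196×0.68×0.33
        = 0.006003 + 0.095336 + 0.424601 + 0.222873 = 0.748813
Configurations with intruder contribute 0.647474, so
  P(intruder | barking) = 0.647474 / 0.748813 ≈ 0.8647

With the extra evidence:
Enumerate both values of intruder and weight by the priors:
  P(barking | passing raccoon) = 0.9028*0.32 + 0.993196*0.68
        = 0.288896 + 0.675373 = 0.964269
The terms with intruder present sum to 0.675373, so
  P(intruder | barking, passing raccoon) = 0.675373 / 0.964269 ≈ 0.7004
This is intercausal reasoning (explaining away): once passing raccoon accounts for the barking, intruder becomes less likely.

P(intruder | barking) ≈ 0.8647; P(intruder | barking, passing raccoon) ≈ 0.7004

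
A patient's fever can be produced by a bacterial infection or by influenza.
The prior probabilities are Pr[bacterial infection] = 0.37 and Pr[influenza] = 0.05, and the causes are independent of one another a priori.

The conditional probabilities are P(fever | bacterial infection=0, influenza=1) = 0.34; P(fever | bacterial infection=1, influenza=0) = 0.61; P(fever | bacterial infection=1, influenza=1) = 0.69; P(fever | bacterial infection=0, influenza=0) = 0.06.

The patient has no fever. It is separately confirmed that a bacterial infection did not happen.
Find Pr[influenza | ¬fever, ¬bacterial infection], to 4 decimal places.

P(¬fever | ¬bacterial infection) = 0.94*0.95 + 0.66*0.05 = 0.893000 + 0.033000 = 0.926000
Of this, 0.033000 comes from 0.66*0.05 (the influenza=true cases).
P(influenza | ¬fever, ¬bacterial infection) = 0.033000 / 0.926000 ≈ 0.0356

Pr[influenza | ¬fever, ¬bacterial infection] ≈ 0.0356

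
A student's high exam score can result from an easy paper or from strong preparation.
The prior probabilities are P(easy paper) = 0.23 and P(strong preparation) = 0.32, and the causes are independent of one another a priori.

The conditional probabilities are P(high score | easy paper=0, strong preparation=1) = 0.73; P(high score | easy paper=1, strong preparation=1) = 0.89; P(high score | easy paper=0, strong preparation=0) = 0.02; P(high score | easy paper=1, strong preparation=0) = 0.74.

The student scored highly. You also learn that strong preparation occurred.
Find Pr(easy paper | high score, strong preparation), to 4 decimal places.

P(high score | strong preparation) = 0.73×0.77 + 0.89×0.23 = 0.562100 + 0.204700 = 0.766800
Of this, 0.204700 comes from 0.89×0.23 (the easy paper=true cases).
So P(easy paper | high score, strong preparation) = 0.204700/0.766800 ≈ 0.2670.

Pr(easy paper | high score, strong preparation) ≈ 0.2670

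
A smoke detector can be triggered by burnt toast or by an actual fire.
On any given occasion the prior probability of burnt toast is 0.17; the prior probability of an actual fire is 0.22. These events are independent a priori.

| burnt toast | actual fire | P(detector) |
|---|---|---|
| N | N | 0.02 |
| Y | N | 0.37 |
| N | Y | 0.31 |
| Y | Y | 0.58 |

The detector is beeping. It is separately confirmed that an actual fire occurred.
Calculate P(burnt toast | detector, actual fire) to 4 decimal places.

Sum P(detector|·) weighted by the priors over both values of burnt toast:
  P(detector | actual fire) = 0.31*0.83 + 0.58*0.17
        = 0.257300 + 0.098600 = 0.355900
Keeping only the burnt toast-present terms gives 0.098600, so
  P(burnt toast | detector, actual fire) = 0.098600 / 0.355900 ≈ 0.2770

P(burnt toast | detector, actual fire) ≈ 0.2770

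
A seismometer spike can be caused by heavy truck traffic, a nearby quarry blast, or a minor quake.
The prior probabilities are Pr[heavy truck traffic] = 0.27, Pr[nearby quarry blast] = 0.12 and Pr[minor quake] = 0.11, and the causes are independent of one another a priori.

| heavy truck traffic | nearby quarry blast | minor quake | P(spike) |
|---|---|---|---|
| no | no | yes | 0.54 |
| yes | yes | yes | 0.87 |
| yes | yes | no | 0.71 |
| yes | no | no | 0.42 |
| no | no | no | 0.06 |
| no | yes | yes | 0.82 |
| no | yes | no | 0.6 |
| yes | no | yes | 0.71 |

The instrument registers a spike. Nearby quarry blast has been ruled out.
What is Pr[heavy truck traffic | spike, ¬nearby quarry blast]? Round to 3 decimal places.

Pr[heavy truck traffic | spike, ¬nearby quarry blast] ≈ 0.597

Enumerate the 4 (heavy truck traffic, minor quake) configurations and weight by the priors:
  P(spike | ¬nearby quarry blast) = 0.06·0.73·0.89 + 0.54·0.73·0.11 + 0.42·0.27·0.89 + 0.71·0.27·0.11
        = 0.038982 + 0.043362 + 0.100926 + 0.021087 = 0.204357
Configurations with heavy truck traffic contribute 0.122013, so
  P(heavy truck traffic | spike, ¬nearby quarry blast) = 0.122013 / 0.204357 ≈ 0.597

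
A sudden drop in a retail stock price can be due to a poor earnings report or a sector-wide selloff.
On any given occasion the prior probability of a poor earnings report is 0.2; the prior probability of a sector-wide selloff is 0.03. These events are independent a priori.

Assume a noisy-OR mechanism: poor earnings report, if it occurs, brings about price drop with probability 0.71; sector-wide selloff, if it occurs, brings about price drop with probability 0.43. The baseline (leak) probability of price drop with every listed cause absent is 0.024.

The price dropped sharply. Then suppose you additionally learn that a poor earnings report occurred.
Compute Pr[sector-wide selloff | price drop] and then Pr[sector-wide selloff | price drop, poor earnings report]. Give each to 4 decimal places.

Under noisy-OR, P(price drop | causes) = 1 − (1−0.024)·∏(1−qᵢ) over the active causes.
Sum P(price drop|·) weighted by the priors over the 4 (poor earnings report, sector-wide selloff) configurations:
  P(price drop) = 0.024×0.8×0.97 + 0.44368×0.8×0.03 + 0.71696×0.2×0.97 + 0.838667×0.2×0.03
        = 0.018624 + 0.010648 + 0.139090 + 0.005032 = 0.173394
Keeping only the sector-wide selloff-present terms gives 0.015680, so
  P(sector-wide selloff | price drop) = 0.015680 / 0.173394 ≈ 0.0904

With the extra evidence:
P(price drop | poor earnings report) = 0.71696*0.97 + 0.838667*0.03 = 0.695451 + 0.025160 = 0.720611
Restricting to configurations with sector-wide selloff present: 0.838667*0.03 = 0.025160.
So P(sector-wide selloff | price drop, poor earnings report) = 0.025160/0.720611 ≈ 0.0349.
The drop from 0.0904 to 0.0349 is the explaining-away (discounting) effect.

Pr[sector-wide selloff | price drop] ≈ 0.0904; Pr[sector-wide selloff | price drop, poor earnings report] ≈ 0.0349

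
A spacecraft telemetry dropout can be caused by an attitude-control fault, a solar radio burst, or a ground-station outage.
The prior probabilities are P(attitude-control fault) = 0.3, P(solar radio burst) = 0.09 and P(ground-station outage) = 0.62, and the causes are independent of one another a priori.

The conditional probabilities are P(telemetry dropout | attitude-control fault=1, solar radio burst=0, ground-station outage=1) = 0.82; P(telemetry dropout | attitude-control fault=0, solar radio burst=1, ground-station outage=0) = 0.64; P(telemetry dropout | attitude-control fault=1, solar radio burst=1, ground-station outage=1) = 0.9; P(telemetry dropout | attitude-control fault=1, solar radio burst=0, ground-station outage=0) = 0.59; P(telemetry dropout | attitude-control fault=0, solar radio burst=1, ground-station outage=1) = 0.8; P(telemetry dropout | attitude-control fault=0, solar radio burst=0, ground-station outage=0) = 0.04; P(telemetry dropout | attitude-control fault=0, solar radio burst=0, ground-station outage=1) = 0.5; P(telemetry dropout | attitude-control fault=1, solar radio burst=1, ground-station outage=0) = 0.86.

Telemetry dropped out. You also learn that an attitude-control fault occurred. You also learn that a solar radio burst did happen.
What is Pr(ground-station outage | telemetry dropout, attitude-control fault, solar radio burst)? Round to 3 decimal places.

Pr(ground-station outage | telemetry dropout, attitude-control fault, solar radio burst) ≈ 0.631

P(telemetry dropout | attitude-control fault, solar radio burst) = 0.86×0.38 + 0.9×0.62 = 0.326800 + 0.558000 = 0.884800
Of this, 0.558000 comes from 0.9×0.62 (the ground-station outage=true cases).
Hence the posterior is 0.558000/0.884800 ≈ 0.631.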